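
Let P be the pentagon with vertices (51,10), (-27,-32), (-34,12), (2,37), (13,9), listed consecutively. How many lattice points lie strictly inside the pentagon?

2420

The shoelace formula gives twice the area as |(51·(-32) − (-27)·10) + ((-27)·12 − (-34)·(-32)) + ((-34)·37 − 2·12) + (2·9 − 13·37) + (13·10 − 51·9)| = 4848, so the area is 2424.
Along each edge there are gcd(|Δx|,|Δy|)+1 lattice points, so counting each shared vertex once the boundary has gcd(78,42) + gcd(7,44) + gcd(36,25) + gcd(11,28) + gcd(38,1) = 6+1+1+1+1 = 10.
Pick's theorem gives I = A − B/2 + 1 = 2424 − 10/2 + 1 = 2420.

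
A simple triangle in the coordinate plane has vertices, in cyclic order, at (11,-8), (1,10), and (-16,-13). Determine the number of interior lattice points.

267

The shoelace formula gives twice the area as |(11·10 − 1·(-8)) + (1·(-13) − (-16)·10) + ((-16)·(-8) − 11·(-13))| = 536, so the area is 268.
The number of boundary lattice points is Σ gcd(|Δx|,|Δy|) = gcd(10,18) + gcd(17,23) + gcd(27,5) = 2+1+1 = 4.
Pick's theorem gives I = A − B/2 + 1 = 268 − 4/2 + 1 = 267.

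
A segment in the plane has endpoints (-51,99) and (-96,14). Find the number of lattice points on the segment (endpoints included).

6

The number of lattice points on a segment between lattice points is gcd(|Δx|,|Δy|) + 1 = gcd(45,85) + 1 = 5 + 1 = 6.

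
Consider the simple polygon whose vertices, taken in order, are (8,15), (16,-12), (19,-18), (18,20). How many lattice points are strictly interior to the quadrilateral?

205

Using the shoelace formula, 2A = |[8·(-12) − 16·15] + [16·(-18) − 19·(-12)] + [19·20 − 18·(-18)] + [18·15 − 8·20]| = 418, so the area is 209.
Along each edge there are gcd(|Δx|,|Δy|)+1 lattice points, so counting each shared vertex once the boundary has gcd(8,27) + gcd(3,6) + gcd(1,38) + gcd(10,5) = 1+3+1+5 = 10.
By Pick's theorem A = I + B/2 − 1, so I = 209 − 10/2 + 1 = 205.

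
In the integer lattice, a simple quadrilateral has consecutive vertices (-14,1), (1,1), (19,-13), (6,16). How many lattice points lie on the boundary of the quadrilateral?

23

The number of boundary lattice points is Σ gcd(|Δx|,|Δy|) = gcd(15,0) + gcd(18,14) + gcd(13,29) + gcd(20,15) = 15+2+1+5 = 23.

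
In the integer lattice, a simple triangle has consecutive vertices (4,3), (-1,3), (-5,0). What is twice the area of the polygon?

By the shoelace formula, twice the signed area is |(4·3 − (-1)·3) + ((-1)·0 − (-5)·3) + ((-5)·3 − 4·0)| = 15, so the area is 15/2.

15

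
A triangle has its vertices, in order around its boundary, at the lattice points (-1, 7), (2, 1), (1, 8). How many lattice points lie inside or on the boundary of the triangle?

11

Using the shoelace formula, 2A = |[(-1)·1 − 2·7] + [2·8 − 1·1] + [1·7 − (-1)·8]| = 15, so the area is 7.5.
Summing gcd(|Δx|,|Δy|) over the edges gives the boundary count: gcd(3,6) + gcd(1,7) + gcd(2,1) = 3+1+1 = 5.
Pick's theorem gives I = A − B/2 + 1 = 7.5 − 5/2 + 1 = 6, so the closed region contains I + B = 6 + 5 = 11 lattice points.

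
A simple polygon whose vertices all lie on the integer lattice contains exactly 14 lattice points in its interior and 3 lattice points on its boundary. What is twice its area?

By Pick's theorem, A = I + B/2 − 1 = 14 + 3/2 − 1 = 29/2.
Hence 2A = 29.

29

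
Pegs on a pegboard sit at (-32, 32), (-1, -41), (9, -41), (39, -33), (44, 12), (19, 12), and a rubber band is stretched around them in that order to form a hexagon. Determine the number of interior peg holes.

3113

Using the shoelace formula, 2A = |((-32)·(-41) − (-1)·32) + ((-1)·(-41) − 9·(-41)) + (9·(-33) − 39·(-41)) + (39·12 − 44·(-33)) + (44·12 − 19·12) + (19·32 − (-32)·12)| = 6268, so the area is 3134.
Summing gcd(|Δx|,|Δy|) over the edges gives the boundary count: gcd(31,73) + gcd(10,0) + gcd(30,8) + gcd(5,45) + gcd(25,0) + gcd(51,20) = 1+10+2+5+25+1 = 44.
By Pick's theorem A = I + B/2 − 1, so I = 3134 − 44/2 + 1 = 3113.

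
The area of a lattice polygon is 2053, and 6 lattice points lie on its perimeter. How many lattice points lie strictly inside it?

2051

Pick's theorem A = I + B/2 − 1 rearranges to I = A − B/2 + 1 = 2053 − 6/2 + 1 = 2051.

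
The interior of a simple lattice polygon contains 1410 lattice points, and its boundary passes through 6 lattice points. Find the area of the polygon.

1412

By Pick's theorem, A = I + B/2 − 1 = 1410 + 6/2 − 1 = 1412.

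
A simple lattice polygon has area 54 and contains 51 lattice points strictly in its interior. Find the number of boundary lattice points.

8

Pick's theorem gives A = I + B/2 − 1, so B = 2(A − I + 1) = 2(54 − 51 + 1) = 8.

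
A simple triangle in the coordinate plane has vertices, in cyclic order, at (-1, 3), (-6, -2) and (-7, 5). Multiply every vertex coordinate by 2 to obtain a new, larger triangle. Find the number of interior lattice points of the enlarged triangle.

By the shoelace formula, twice the signed area is |[(-1)·(-2) − (-6)·3] + [(-6)·5 − (-7)·(-2)] + [(-7)·3 − (-1)·5]| = 40, so the area is 20.
Along each edge there are gcd(|Δx|,|Δy|)+1 lattice points, so counting each shared vertex once the boundary has gcd(5,5) + gcd(1,7) + gcd(6,2) = 5+1+2 = 8.
Scaling by 2 multiplies the area by 2² = 4 (so the new area is 80) and multiplies the boundary lattice-point count by 2, giving 16.
By Pick's theorem, the interior count of the dilated polygon is 80 − 16/2 + 1 = 73.

73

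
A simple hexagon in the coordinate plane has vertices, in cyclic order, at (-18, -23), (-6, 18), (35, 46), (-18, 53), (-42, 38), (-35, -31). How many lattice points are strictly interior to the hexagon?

By the shoelace formula, twice the signed area is |[(-18)·18 − (-6)·(-23)] + [(-6)·46 − 35·18] + [35·53 − (-18)·46] + [(-18)·38 − (-42)·53] + [(-42)·(-31) − (-35)·38] + [(-35)·(-23) − (-18)·(-31)]| = 5736, so the area is 2868.
Summing gcd(|Δx|,|Δy|) over the edges gives the boundary count: gcd(12,41) + gcd(41,28) + gcd(53,7) + gcd(24,15) + gcd(7,69) + gcd(17,8) = 1+1+1+3+1+1 = 8.
Pick's theorem gives I = A − B/2 + 1 = 2868 − 8/2 + 1 = 2865.

2865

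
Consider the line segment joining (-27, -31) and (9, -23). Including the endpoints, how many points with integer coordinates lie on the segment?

5

The number of lattice points on a segment between lattice points is gcd(|Δx|,|Δy|) + 1 = gcd(36,8) + 1 = 4 + 1 = 5.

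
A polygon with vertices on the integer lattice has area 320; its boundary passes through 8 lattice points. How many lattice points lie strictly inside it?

Pick's theorem A = I + B/2 − 1 rearranges to I = A − B/2 + 1 = 320 − 8/2 + 1 = 317.

317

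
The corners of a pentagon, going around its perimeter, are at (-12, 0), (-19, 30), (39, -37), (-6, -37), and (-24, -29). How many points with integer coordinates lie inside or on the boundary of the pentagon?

1803

The shoelace formula gives twice the area as |((-12)·30 − (-19)·0) + ((-19)·(-37) − 39·30) + (39·(-37) − (-6)·(-37)) + ((-6)·(-29) − (-24)·(-37)) + ((-24)·0 − (-12)·(-29))| = 3554, so the area is 1777.
Along each edge there are gcd(|Δx|,|Δy|)+1 lattice points, so counting each shared vertex once the boundary has gcd(7,30) + gcd(58,67) + gcd(45,0) + gcd(18,8) + gcd(12,29) = 1+1+45+2+1 = 50.
Pick's theorem gives I = A − B/2 + 1 = 1777 − 50/2 + 1 = 1753, so the closed region contains I + B = 1753 + 50 = 1803 lattice points.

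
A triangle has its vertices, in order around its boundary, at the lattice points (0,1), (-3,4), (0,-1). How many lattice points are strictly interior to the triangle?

The shoelace formula gives twice the area as |(0·4 − (-3)·1) + ((-3)·(-1) − 0·4) + (0·1 − 0·(-1))| = 6, so the area is 3.
Summing gcd(|Δx|,|Δy|) over the edges gives the boundary count: gcd(3,3) + gcd(3,5) + gcd(0,2) = 3+1+2 = 6.
Pick's theorem gives I = A − B/2 + 1 = 3 − 6/2 + 1 = 1.

1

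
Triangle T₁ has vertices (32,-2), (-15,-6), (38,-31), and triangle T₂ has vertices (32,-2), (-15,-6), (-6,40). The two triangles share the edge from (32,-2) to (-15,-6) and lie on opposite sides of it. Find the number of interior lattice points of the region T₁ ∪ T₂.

The union is the simple quadrilateral with vertices (32,-2), (38,-31), (-15,-6), (-6,40) in order.
The shoelace formula gives twice the area as |[32·(-31) − 38·(-2)] + [38·(-6) − (-15)·(-31)] + [(-15)·40 − (-6)·(-6)] + [(-6)·(-2) − 32·40]| = 3513, so the area is 1756.5.
Along each edge there are gcd(|Δx|,|Δy|)+1 lattice points, so counting each shared vertex once the boundary has gcd(6,29) + gcd(53,25) + gcd(9,46) + gcd(38,42) = 1+1+1+2 = 5.
By Pick's theorem I = A − B/2 + 1 = 1756.5 − 5/2 + 1 = 1755.

1755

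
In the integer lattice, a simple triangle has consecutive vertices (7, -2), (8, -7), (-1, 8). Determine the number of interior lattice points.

Using the shoelace formula, 2A = |(7·(-7) − 8·(-2)) + (8·8 − (-1)·(-7)) + ((-1)·(-2) − 7·8)| = 30, so the area is 15.
The number of boundary lattice points is Σ gcd(|Δx|,|Δy|) = gcd(1,5) + gcd(9,15) + gcd(8,10) = 1+3+2 = 6.
By Pick's theorem A = I + B/2 − 1, so I = 15 − 6/2 + 1 = 13.

13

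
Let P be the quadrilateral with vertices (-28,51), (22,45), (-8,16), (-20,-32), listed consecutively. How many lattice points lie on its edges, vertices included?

The number of boundary lattice points is Σ gcd(|Δx|,|Δy|) = gcd(50,6) + gcd(30,29) + gcd(12,48) + gcd(8,83) = 2+1+12+1 = 16.

16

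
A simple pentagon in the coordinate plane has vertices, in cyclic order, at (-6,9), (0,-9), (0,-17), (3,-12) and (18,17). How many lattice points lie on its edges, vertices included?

24

The number of boundary lattice points is Σ gcd(|Δx|,|Δy|) = gcd(6,18) + gcd(0,8) + gcd(3,5) + gcd(15,29) + gcd(24,8) = 6+8+1+1+8 = 24.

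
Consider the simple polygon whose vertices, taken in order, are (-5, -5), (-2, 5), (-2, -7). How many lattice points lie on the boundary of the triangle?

14

Along each edge there are gcd(|Δx|,|Δy|)+1 lattice points, so counting each shared vertex once the boundary has gcd(3,10) + gcd(0,12) + gcd(3,2) = 1+12+1 = 14.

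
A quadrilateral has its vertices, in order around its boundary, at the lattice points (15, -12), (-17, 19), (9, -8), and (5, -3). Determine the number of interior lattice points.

21

By the shoelace formula, twice the signed area is |(15·19 − (-17)·(-12)) + ((-17)·(-8) − 9·19) + (9·(-3) − 5·(-8)) + (5·(-12) − 15·(-3))| = 44, so the area is 22.
The number of boundary lattice points is Σ gcd(|Δx|,|Δy|) = gcd(32,31) + gcd(26,27) + gcd(4,5) + gcd(10,9) = 1+1+1+1 = 4.
By Pick's theorem A = I + B/2 − 1, so I = 22 − 4/2 + 1 = 21.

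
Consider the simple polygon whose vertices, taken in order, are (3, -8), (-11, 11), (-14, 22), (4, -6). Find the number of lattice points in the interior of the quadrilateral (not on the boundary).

79

Using the shoelace formula, 2A = |[3·11 − (-11)·(-8)] + [(-11)·22 − (-14)·11] + [(-14)·(-6) − 4·22] + [4·(-8) − 3·(-6)]| = 161, so the area is 80.5.
The number of boundary lattice points is Σ gcd(|Δx|,|Δy|) = gcd(14,19) + gcd(3,11) + gcd(18,28) + gcd(1,2) = 1+1+2+1 = 5.
Pick's theorem gives I = A − B/2 + 1 = 80.5 − 5/2 + 1 = 79.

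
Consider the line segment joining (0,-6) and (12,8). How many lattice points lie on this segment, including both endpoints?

3

The number of lattice points on a segment between lattice points is gcd(|Δx|,|Δy|) + 1 = gcd(12,14) + 1 = 2 + 1 = 3.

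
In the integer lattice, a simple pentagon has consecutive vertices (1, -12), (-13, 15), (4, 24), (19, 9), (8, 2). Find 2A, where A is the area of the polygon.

1065

By the shoelace formula, twice the signed area is |(1·15 − (-13)·(-12)) + ((-13)·24 − 4·15) + (4·9 − 19·24) + (19·2 − 8·9) + (8·(-12) − 1·2)| = 1065, so the area is 532.5.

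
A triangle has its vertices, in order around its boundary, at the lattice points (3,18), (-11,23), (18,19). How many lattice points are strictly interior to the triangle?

By the shoelace formula, twice the signed area is |(3·23 − (-11)·18) + ((-11)·19 − 18·23) + (18·18 − 3·19)| = 89, so the area is 44.5.
The number of boundary lattice points is Σ gcd(|Δx|,|Δy|) = gcd(14,5) + gcd(29,4) + gcd(15,1) = 1+1+1 = 3.
By Pick's theorem A = I + B/2 − 1, so I = 44.5 − 3/2 + 1 = 44.

44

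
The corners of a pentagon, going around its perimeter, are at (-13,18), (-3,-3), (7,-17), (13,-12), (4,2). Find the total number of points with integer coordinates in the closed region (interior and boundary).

Using the shoelace formula, 2A = |((-13)·(-3) − (-3)·18) + ((-3)·(-17) − 7·(-3)) + (7·(-12) − 13·(-17)) + (13·2 − 4·(-12)) + (4·18 − (-13)·2)| = 474, so the area is 237.
The number of boundary lattice points is Σ gcd(|Δx|,|Δy|) = gcd(10,21) + gcd(10,14) + gcd(6,5) + gcd(9,14) + gcd(17,16) = 1+2+1+1+1 = 6.
Pick's theorem gives I = A − B/2 + 1 = 237 − 6/2 + 1 = 235, so the closed region contains I + B = 235 + 6 = 241 lattice points.

241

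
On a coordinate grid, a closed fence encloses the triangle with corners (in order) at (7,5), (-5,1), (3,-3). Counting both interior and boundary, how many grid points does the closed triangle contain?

47

The shoelace formula gives twice the area as |(7·1 − (-5)·5) + ((-5)·(-3) − 3·1) + (3·5 − 7·(-3))| = 80, so the area is 40.
Summing gcd(|Δx|,|Δy|) over the edges gives the boundary count: gcd(12,4) + gcd(8,4) + gcd(4,8) = 4+4+4 = 12.
Pick's theorem gives I = A − B/2 + 1 = 40 − 12/2 + 1 = 35, so the closed region contains I + B = 35 + 12 = 47 lattice points.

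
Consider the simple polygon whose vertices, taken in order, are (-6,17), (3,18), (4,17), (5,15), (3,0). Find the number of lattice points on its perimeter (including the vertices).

5

Summing gcd(|Δx|,|Δy|) over the edges gives the boundary count: gcd(9,1) + gcd(1,1) + gcd(1,2) + gcd(2,15) + gcd(9,17) = 1+1+1+1+1 = 5.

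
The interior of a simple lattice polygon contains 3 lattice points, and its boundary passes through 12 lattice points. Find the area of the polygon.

Pick's theorem states A = I + B/2 − 1, so A = 3 + 12/2 − 1 = 8.

8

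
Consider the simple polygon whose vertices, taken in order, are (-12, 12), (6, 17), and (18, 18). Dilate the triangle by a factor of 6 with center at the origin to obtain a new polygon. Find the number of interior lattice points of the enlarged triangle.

733

By the shoelace formula, twice the signed area is |((-12)·17 − 6·12) + (6·18 − 18·17) + (18·12 − (-12)·18)| = 42, so the area is 21.
Summing gcd(|Δx|,|Δy|) over the edges gives the boundary count: gcd(18,5) + gcd(12,1) + gcd(30,6) = 1+1+6 = 8.
Scaling by 6 multiplies the area by 6² = 36 (so the new area is 756) and multiplies the boundary lattice-point count by 6, giving 48.
By Pick's theorem, the interior count of the dilated polygon is 756 − 48/2 + 1 = 733.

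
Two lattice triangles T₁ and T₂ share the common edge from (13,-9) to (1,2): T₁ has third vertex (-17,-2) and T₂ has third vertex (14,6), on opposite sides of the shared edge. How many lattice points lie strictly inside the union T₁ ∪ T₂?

217

The union is the simple quadrilateral with vertices (13,-9), (-17,-2), (1,2), (14,6) in order.
By the shoelace formula, twice the signed area is |[13·(-2) − (-17)·(-9)] + [(-17)·2 − 1·(-2)] + [1·6 − 14·2] + [14·(-9) − 13·6]| = 437, so the area is 218.5.
The number of boundary lattice points is Σ gcd(|Δx|,|Δy|) = gcd(30,7) + gcd(18,4) + gcd(13,4) + gcd(1,15) = 1+2+1+1 = 5.
By Pick's theorem I = A − B/2 + 1 = 218.5 − 5/2 + 1 = 217.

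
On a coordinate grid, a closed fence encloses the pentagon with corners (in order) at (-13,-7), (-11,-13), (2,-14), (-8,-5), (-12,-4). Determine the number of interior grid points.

Using the shoelace formula, 2A = |[(-13)·(-13) − (-11)·(-7)] + [(-11)·(-14) − 2·(-13)] + [2·(-5) − (-8)·(-14)] + [(-8)·(-4) − (-12)·(-5)] + [(-12)·(-7) − (-13)·(-4)]| = 154, so the area is 77.
The number of boundary lattice points is Σ gcd(|Δx|,|Δy|) = gcd(2,6) + gcd(13,1) + gcd(10,9) + gcd(4,1) + gcd(1,3) = 2+1+1+1+1 = 6.
By Pick's theorem A = I + B/2 − 1, so I = 77 − 6/2 + 1 = 75.

75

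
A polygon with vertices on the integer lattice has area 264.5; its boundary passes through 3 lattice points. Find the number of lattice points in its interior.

Pick's theorem A = I + B/2 − 1 rearranges to I = A − B/2 + 1 = 264.5 − 3/2 + 1 = 264.

264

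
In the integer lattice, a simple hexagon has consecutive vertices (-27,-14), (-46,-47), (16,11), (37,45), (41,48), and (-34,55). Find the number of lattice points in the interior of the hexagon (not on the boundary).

3479

By the shoelace formula, twice the signed area is |((-27)·(-47) − (-46)·(-14)) + ((-46)·11 − 16·(-47)) + (16·45 − 37·11) + (37·48 − 41·45) + (41·55 − (-34)·48) + ((-34)·(-14) − (-27)·55)| = 6963, so the area is 3481.5.
The number of boundary lattice points is Σ gcd(|Δx|,|Δy|) = gcd(19,33) + gcd(62,58) + gcd(21,34) + gcd(4,3) + gcd(75,7) + gcd(7,69) = 1+2+1+1+1+1 = 7.
By Pick's theorem A = I + B/2 − 1, so I = 3481.5 − 7/2 + 1 = 3479.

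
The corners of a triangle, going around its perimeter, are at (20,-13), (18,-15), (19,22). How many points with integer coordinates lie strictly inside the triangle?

By the shoelace formula, twice the signed area is |(20·(-15) − 18·(-13)) + (18·22 − 19·(-15)) + (19·(-13) − 20·22)| = 72, so the area is 36.
The number of boundary lattice points is Σ gcd(|Δx|,|Δy|) = gcd(2,2) + gcd(1,37) + gcd(1,35) = 2+1+1 = 4.
Pick's theorem gives I = A − B/2 + 1 = 36 − 4/2 + 1 = 35.

35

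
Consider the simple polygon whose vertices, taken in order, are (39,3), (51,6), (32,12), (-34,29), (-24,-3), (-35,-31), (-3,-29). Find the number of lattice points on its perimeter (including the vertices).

Along each edge there are gcd(|Δx|,|Δy|)+1 lattice points, so counting each shared vertex once the boundary has gcd(12,3) + gcd(19,6) + gcd(66,17) + gcd(10,32) + gcd(11,28) + gcd(32,2) + gcd(42,32) = 3+1+1+2+1+2+2 = 12.

12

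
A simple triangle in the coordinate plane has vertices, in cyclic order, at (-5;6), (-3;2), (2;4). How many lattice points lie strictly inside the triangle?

11

The shoelace formula gives twice the area as |((-5)·2 − (-3)·6) + ((-3)·4 − 2·2) + (2·6 − (-5)·4)| = 24, so the area is 12.
Summing gcd(|Δx|,|Δy|) over the edges gives the boundary count: gcd(2,4) + gcd(5,2) + gcd(7,2) = 2+1+1 = 4.
By Pick's theorem A = I + B/2 − 1, so I = 12 − 4/2 + 1 = 11.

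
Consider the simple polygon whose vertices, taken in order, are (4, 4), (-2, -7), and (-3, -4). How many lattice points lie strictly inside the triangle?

14

By the shoelace formula, twice the signed area is |[4·(-7) − (-2)·4] + [(-2)·(-4) − (-3)·(-7)] + [(-3)·4 − 4·(-4)]| = 29, so the area is 29/2.
Summing gcd(|Δx|,|Δy|) over the edges gives the boundary count: gcd(6,11) + gcd(1,3) + gcd(7,8) = 1+1+1 = 3.
Pick's theorem gives I = A − B/2 + 1 = 29/2 − 3/2 + 1 = 14.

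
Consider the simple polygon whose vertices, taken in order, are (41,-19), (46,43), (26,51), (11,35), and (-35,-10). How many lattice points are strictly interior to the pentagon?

By the shoelace formula, twice the signed area is |[41·43 − 46·(-19)] + [46·51 − 26·43] + [26·35 − 11·51] + [11·(-10) − (-35)·35] + [(-35)·(-19) − 41·(-10)]| = 6404, so the area is 3202.
Along each edge there are gcd(|Δx|,|Δy|)+1 lattice points, so counting each shared vertex once the boundary has gcd(5,62) + gcd(20,8) + gcd(15,16) + gcd(46,45) + gcd(76,9) = 1+4+1+1+1 = 8.
By Pick's theorem A = I + B/2 − 1, so I = 3202 − 8/2 + 1 = 3199.

3199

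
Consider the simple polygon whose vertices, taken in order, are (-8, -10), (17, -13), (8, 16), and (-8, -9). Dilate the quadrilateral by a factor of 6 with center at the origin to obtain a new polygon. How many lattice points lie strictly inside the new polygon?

12841

By the shoelace formula, twice the signed area is |[(-8)·(-13) − 17·(-10)] + [17·16 − 8·(-13)] + [8·(-9) − (-8)·16] + [(-8)·(-10) − (-8)·(-9)]| = 714, so the area is 357.
Along each edge there are gcd(|Δx|,|Δy|)+1 lattice points, so counting each shared vertex once the boundary has gcd(25,3) + gcd(9,29) + gcd(16,25) + gcd(0,1) = 1+1+1+1 = 4.
Scaling by 6 multiplies the area by 6² = 36 (so the new area is 12852) and multiplies the boundary lattice-point count by 6, giving 24.
By Pick's theorem, the interior count of the dilated polygon is 12852 − 24/2 + 1 = 12841.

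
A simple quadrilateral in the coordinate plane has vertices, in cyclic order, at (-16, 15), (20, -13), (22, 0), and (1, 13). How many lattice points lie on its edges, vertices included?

7

Along each edge there are gcd(|Δx|,|Δy|)+1 lattice points, so counting each shared vertex once the boundary has gcd(36,28) + gcd(2,13) + gcd(21,13) + gcd(17,2) = 4+1+1+1 = 7.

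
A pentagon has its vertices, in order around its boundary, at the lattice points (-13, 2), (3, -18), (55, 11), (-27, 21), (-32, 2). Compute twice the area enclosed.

By the shoelace formula, twice the signed area is |((-13)·(-18) − 3·2) + (3·11 − 55·(-18)) + (55·21 − (-27)·11) + ((-27)·2 − (-32)·21) + ((-32)·2 − (-13)·2)| = 3283, so the area is 1641.5.

3283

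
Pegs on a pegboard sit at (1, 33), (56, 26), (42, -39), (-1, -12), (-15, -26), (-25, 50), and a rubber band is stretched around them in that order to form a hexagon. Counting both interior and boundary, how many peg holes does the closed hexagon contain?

Using the shoelace formula, 2A = |(1·26 − 56·33) + (56·(-39) − 42·26) + (42·(-12) − (-1)·(-39)) + ((-1)·(-26) − (-15)·(-12)) + ((-15)·50 − (-25)·(-26)) + ((-25)·33 − 1·50)| = 8070, so the area is 4035.
Along each edge there are gcd(|Δx|,|Δy|)+1 lattice points, so counting each shared vertex once the boundary has gcd(55,7) + gcd(14,65) + gcd(43,27) + gcd(14,14) + gcd(10,76) + gcd(26,17) = 1+1+1+14+2+1 = 20.
Pick's theorem gives I = A − B/2 + 1 = 4035 − 20/2 + 1 = 4026, so the closed region contains I + B = 4026 + 20 = 4046 lattice points.

4046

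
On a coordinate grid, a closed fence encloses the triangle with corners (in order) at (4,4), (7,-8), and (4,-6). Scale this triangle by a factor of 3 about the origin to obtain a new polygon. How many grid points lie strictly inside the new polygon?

115

By the shoelace formula, twice the signed area is |[4·(-8) − 7·4] + [7·(-6) − 4·(-8)] + [4·4 − 4·(-6)]| = 30, so the area is 15.
Along each edge there are gcd(|Δx|,|Δy|)+1 lattice points, so counting each shared vertex once the boundary has gcd(3,12) + gcd(3,2) + gcd(0,10) = 3+1+10 = 14.
Scaling by 3 multiplies the area by 3² = 9 (so the new area is 135) and multiplies the boundary lattice-point count by 3, giving 42.
By Pick's theorem, the interior count of the dilated polygon is 135 − 42/2 + 1 = 115.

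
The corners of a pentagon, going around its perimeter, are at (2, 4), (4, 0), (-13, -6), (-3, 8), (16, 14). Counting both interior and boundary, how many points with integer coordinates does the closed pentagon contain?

153

By the shoelace formula, twice the signed area is |(2·0 − 4·4) + (4·(-6) − (-13)·0) + ((-13)·8 − (-3)·(-6)) + ((-3)·14 − 16·8) + (16·4 − 2·14)| = 296, so the area is 148.
The number of boundary lattice points is Σ gcd(|Δx|,|Δy|) = gcd(2,4) + gcd(17,6) + gcd(10,14) + gcd(19,6) + gcd(14,10) = 2+1+2+1+2 = 8.
Pick's theorem gives I = A − B/2 + 1 = 148 − 8/2 + 1 = 145, so the closed region contains I + B = 145 + 8 = 153 lattice points.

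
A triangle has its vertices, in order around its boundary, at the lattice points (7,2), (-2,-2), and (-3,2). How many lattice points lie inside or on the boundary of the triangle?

Using the shoelace formula, 2A = |[7·(-2) − (-2)·2] + [(-2)·2 − (-3)·(-2)] + [(-3)·2 − 7·2]| = 40, so the area is 20.
Along each edge there are gcd(|Δx|,|Δy|)+1 lattice points, so counting each shared vertex once the boundary has gcd(9,4) + gcd(1,4) + gcd(10,0) = 1+1+10 = 12.
Pick's theorem gives I = A − B/2 + 1 = 20 − 12/2 + 1 = 15, so the closed region contains I + B = 15 + 12 = 27 lattice points.

27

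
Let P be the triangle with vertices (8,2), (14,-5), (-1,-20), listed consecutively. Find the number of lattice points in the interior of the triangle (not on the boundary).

90

The shoelace formula gives twice the area as |(8·(-5) − 14·2) + (14·(-20) − (-1)·(-5)) + ((-1)·2 − 8·(-20))| = 195, so the area is 195/2.
Summing gcd(|Δx|,|Δy|) over the edges gives the boundary count: gcd(6,7) + gcd(15,15) + gcd(9,22) = 1+15+1 = 17.
By Pick's theorem A = I + B/2 − 1, so I = 195/2 − 17/2 + 1 = 90.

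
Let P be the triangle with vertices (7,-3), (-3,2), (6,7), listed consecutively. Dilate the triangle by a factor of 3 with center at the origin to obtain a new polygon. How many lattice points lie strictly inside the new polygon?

Using the shoelace formula, 2A = |(7·2 − (-3)·(-3)) + ((-3)·7 − 6·2) + (6·(-3) − 7·7)| = 95, so the area is 47.5.
Summing gcd(|Δx|,|Δy|) over the edges gives the boundary count: gcd(10,5) + gcd(9,5) + gcd(1,10) = 5+1+1 = 7.
Scaling by 3 multiplies the area by 3² = 9 (so the new area is 855/2) and multiplies the boundary lattice-point count by 3, giving 21.
By Pick's theorem, the interior count of the dilated polygon is 855/2 − 21/2 + 1 = 418.

418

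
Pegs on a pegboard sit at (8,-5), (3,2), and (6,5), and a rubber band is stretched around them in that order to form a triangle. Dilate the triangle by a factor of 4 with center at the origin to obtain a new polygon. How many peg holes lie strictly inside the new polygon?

277

By the shoelace formula, twice the signed area is |[8·2 − 3·(-5)] + [3·5 − 6·2] + [6·(-5) − 8·5]| = 36, so the area is 18.
The number of boundary lattice points is Σ gcd(|Δx|,|Δy|) = gcd(5,7) + gcd(3,3) + gcd(2,10) = 1+3+2 = 6.
Scaling by 4 multiplies the area by 4² = 16 (so the new area is 288) and multiplies the boundary lattice-point count by 4, giving 24.
By Pick's theorem, the interior count of the dilated polygon is 288 − 24/2 + 1 = 277.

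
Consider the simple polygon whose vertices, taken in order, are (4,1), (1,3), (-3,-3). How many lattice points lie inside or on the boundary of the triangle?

The shoelace formula gives twice the area as |[4·3 − 1·1] + [1·(-3) − (-3)·3] + [(-3)·1 − 4·(-3)]| = 26, so the area is 13.
Along each edge there are gcd(|Δx|,|Δy|)+1 lattice points, so counting each shared vertex once the boundary has gcd(3,2) + gcd(4,6) + gcd(7,4) = 1+2+1 = 4.
Pick's theorem gives I = A − B/2 + 1 = 13 − 4/2 + 1 = 12, so the closed region contains I + B = 12 + 4 = 16 lattice points.

16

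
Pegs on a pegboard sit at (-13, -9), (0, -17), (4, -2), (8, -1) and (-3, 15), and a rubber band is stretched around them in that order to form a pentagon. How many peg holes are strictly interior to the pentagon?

By the shoelace formula, twice the signed area is |((-13)·(-17) − 0·(-9)) + (0·(-2) − 4·(-17)) + (4·(-1) − 8·(-2)) + (8·15 − (-3)·(-1)) + ((-3)·(-9) − (-13)·15)| = 640, so the area is 320.
The number of boundary lattice points is Σ gcd(|Δx|,|Δy|) = gcd(13,8) + gcd(4,15) + gcd(4,1) + gcd(11,16) + gcd(10,24) = 1+1+1+1+2 = 6.
By Pick's theorem A = I + B/2 − 1, so I = 320 − 6/2 + 1 = 318.

318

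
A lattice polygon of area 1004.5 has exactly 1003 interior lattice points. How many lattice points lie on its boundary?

5

Pick's theorem gives A = I + B/2 − 1, so B = 2(A − I + 1) = 2(1004.5 − 1003 + 1) = 5.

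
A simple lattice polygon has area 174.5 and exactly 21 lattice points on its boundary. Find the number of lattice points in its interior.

165

From Pick's theorem, I = A − B/2 + 1 = 174.5 − 21/2 + 1 = 165.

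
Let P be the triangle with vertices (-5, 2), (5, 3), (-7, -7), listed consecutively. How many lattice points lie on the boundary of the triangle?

Along each edge there are gcd(|Δx|,|Δy|)+1 lattice points, so counting each shared vertex once the boundary has gcd(10,1) + gcd(12,10) + gcd(2,9) = 1+2+1 = 4.

4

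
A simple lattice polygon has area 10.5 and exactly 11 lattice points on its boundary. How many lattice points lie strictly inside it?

6

From Pick's theorem, I = A − B/2 + 1 = 10.5 − 11/2 + 1 = 6.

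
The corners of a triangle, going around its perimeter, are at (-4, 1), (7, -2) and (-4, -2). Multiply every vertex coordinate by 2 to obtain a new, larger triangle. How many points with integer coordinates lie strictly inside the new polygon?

52

Using the shoelace formula, 2A = |[(-4)·(-2) − 7·1] + [7·(-2) − (-4)·(-2)] + [(-4)·1 − (-4)·(-2)]| = 33, so the area is 16.5.
The number of boundary lattice points is Σ gcd(|Δx|,|Δy|) = gcd(11,3) + gcd(11,0) + gcd(0,3) = 1+11+3 = 15.
Scaling by 2 multiplies the area by 2² = 4 (so the new area is 66) and multiplies the boundary lattice-point count by 2, giving 30.
By Pick's theorem, the interior count of the dilated polygon is 66 − 30/2 + 1 = 52.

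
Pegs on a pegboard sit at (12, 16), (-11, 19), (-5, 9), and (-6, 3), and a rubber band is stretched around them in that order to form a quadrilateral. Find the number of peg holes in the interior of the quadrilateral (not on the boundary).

By the shoelace formula, twice the signed area is |(12·19 − (-11)·16) + ((-11)·9 − (-5)·19) + ((-5)·3 − (-6)·9) + ((-6)·16 − 12·3)| = 307, so the area is 153.5.
Summing gcd(|Δx|,|Δy|) over the edges gives the boundary count: gcd(23,3) + gcd(6,10) + gcd(1,6) + gcd(18,13) = 1+2+1+1 = 5.
Pick's theorem gives I = A − B/2 + 1 = 153.5 − 5/2 + 1 = 152.

152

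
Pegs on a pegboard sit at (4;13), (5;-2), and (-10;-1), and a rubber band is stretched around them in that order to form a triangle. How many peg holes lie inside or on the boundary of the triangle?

The shoelace formula gives twice the area as |(4·(-2) − 5·13) + (5·(-1) − (-10)·(-2)) + ((-10)·13 − 4·(-1))| = 224, so the area is 112.
Summing gcd(|Δx|,|Δy|) over the edges gives the boundary count: gcd(1,15) + gcd(15,1) + gcd(14,14) = 1+1+14 = 16.
Pick's theorem gives I = A − B/2 + 1 = 112 − 16/2 + 1 = 105, so the closed region contains I + B = 105 + 16 = 121 lattice points.

121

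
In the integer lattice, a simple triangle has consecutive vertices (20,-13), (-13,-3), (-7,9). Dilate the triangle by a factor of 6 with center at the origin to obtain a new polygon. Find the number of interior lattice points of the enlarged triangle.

8185

By the shoelace formula, twice the signed area is |[20·(-3) − (-13)·(-13)] + [(-13)·9 − (-7)·(-3)] + [(-7)·(-13) − 20·9]| = 456, so the area is 228.
The number of boundary lattice points is Σ gcd(|Δx|,|Δy|) = gcd(33,10) + gcd(6,12) + gcd(27,22) = 1+6+1 = 8.
Scaling by 6 multiplies the area by 6² = 36 (so the new area is 8208) and multiplies the boundary lattice-point count by 6, giving 48.
By Pick's theorem, the interior count of the dilated polygon is 8208 − 48/2 + 1 = 8185.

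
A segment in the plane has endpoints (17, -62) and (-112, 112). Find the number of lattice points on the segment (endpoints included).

4

The number of lattice points on a segment between lattice points is gcd(|Δx|,|Δy|) + 1 = gcd(129,174) + 1 = 3 + 1 = 4.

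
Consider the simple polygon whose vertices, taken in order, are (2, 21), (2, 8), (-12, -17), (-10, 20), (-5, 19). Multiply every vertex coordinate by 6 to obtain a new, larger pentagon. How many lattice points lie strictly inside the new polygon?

By the shoelace formula, twice the signed area is |[2·8 − 2·21] + [2·(-17) − (-12)·8] + [(-12)·20 − (-10)·(-17)] + [(-10)·19 − (-5)·20] + [(-5)·21 − 2·19]| = 607, so the area is 607/2.
Along each edge there are gcd(|Δx|,|Δy|)+1 lattice points, so counting each shared vertex once the boundary has gcd(0,13) + gcd(14,25) + gcd(2,37) + gcd(5,1) + gcd(7,2) = 13+1+1+1+1 = 17.
Scaling by 6 multiplies the area by 6² = 36 (so the new area is 10926) and multiplies the boundary lattice-point count by 6, giving 102.
By Pick's theorem, the interior count of the dilated polygon is 10926 − 102/2 + 1 = 10876.

10876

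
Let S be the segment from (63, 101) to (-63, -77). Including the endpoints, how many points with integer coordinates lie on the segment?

3

The number of lattice points on a segment between lattice points is gcd(|Δx|,|Δy|) + 1 = gcd(126,178) + 1 = 2 + 1 = 3.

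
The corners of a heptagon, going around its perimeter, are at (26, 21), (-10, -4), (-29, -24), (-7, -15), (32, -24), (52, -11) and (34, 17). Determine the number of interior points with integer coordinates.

Using the shoelace formula, 2A = |(26·(-4) − (-10)·21) + ((-10)·(-24) − (-29)·(-4)) + ((-29)·(-15) − (-7)·(-24)) + ((-7)·(-24) − 32·(-15)) + (32·(-11) − 52·(-24)) + (52·17 − 34·(-11)) + (34·21 − 26·17)| = 3571, so the area is 3571/2.
The number of boundary lattice points is Σ gcd(|Δx|,|Δy|) = gcd(36,25) + gcd(19,20) + gcd(22,9) + gcd(39,9) + gcd(20,13) + gcd(18,28) + gcd(8,4) = 1+1+1+3+1+2+4 = 13.
Pick's theorem gives I = A − B/2 + 1 = 3571/2 − 13/2 + 1 = 1780.

1780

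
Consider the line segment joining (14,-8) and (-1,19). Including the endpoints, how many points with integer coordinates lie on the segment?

4

The number of lattice points on a segment between lattice points is gcd(|Δx|,|Δy|) + 1 = gcd(15,27) + 1 = 3 + 1 = 4.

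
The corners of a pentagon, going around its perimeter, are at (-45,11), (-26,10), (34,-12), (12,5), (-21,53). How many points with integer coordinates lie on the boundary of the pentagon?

The number of boundary lattice points is Σ gcd(|Δx|,|Δy|) = gcd(19,1) + gcd(60,22) + gcd(22,17) + gcd(33,48) + gcd(24,42) = 1+2+1+3+6 = 13.

13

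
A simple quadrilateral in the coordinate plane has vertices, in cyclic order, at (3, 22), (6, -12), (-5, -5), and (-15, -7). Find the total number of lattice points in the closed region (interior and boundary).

307

Using the shoelace formula, 2A = |[3·(-12) − 6·22] + [6·(-5) − (-5)·(-12)] + [(-5)·(-7) − (-15)·(-5)] + [(-15)·22 − 3·(-7)]| = 607, so the area is 303.5.
Along each edge there are gcd(|Δx|,|Δy|)+1 lattice points, so counting each shared vertex once the boundary has gcd(3,34) + gcd(11,7) + gcd(10,2) + gcd(18,29) = 1+1+2+1 = 5.
Pick's theorem gives I = A − B/2 + 1 = 303.5 − 5/2 + 1 = 302, so the closed region contains I + B = 302 + 5 = 307 lattice points.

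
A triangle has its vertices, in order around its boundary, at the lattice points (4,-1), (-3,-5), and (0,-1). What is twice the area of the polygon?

16

The shoelace formula gives twice the area as |[4·(-5) − (-3)·(-1)] + [(-3)·(-1) − 0·(-5)] + [0·(-1) − 4·(-1)]| = 16, so the area is 8.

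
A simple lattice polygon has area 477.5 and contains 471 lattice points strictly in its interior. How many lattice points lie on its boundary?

15

Pick's theorem gives A = I + B/2 − 1, so B = 2(A − I + 1) = 2(477.5 − 471 + 1) = 15.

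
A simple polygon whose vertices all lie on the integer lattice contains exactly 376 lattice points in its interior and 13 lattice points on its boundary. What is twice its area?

763

Pick's theorem states A = I + B/2 − 1, so A = 376 + 13/2 − 1 = 763/2.
Hence 2A = 763.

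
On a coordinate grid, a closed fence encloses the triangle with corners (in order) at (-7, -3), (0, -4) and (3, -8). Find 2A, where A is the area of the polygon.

25

Using the shoelace formula, 2A = |((-7)·(-4) − 0·(-3)) + (0·(-8) − 3·(-4)) + (3·(-3) − (-7)·(-8))| = 25, so the area is 12.5.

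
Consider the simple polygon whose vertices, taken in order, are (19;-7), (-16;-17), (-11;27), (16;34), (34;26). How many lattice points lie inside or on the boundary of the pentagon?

Using the shoelace formula, 2A = |(19·(-17) − (-16)·(-7)) + ((-16)·27 − (-11)·(-17)) + ((-11)·34 − 16·27) + (16·26 − 34·34) + (34·(-7) − 19·26)| = 3332, so the area is 1666.
Summing gcd(|Δx|,|Δy|) over the edges gives the boundary count: gcd(35,10) + gcd(5,44) + gcd(27,7) + gcd(18,8) + gcd(15,33) = 5+1+1+2+3 = 12.
Pick's theorem gives I = A − B/2 + 1 = 1666 − 12/2 + 1 = 1661, so the closed region contains I + B = 1661 + 12 = 1673 lattice points.

1673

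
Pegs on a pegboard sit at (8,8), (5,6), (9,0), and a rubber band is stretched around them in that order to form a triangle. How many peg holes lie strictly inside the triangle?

Using the shoelace formula, 2A = |(8·6 − 5·8) + (5·0 − 9·6) + (9·8 − 8·0)| = 26, so the area is 13.
The number of boundary lattice points is Σ gcd(|Δx|,|Δy|) = gcd(3,2) + gcd(4,6) + gcd(1,8) = 1+2+1 = 4.
Pick's theorem gives I = A − B/2 + 1 = 13 − 4/2 + 1 = 12.

12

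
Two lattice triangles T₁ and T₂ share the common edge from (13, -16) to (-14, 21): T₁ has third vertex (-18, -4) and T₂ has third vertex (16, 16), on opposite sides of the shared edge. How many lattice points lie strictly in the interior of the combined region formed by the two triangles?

The union is the simple quadrilateral with vertices (13, -16), (-18, -4), (-14, 21), (16, 16) in order.
The shoelace formula gives twice the area as |[13·(-4) − (-18)·(-16)] + [(-18)·21 − (-14)·(-4)] + [(-14)·16 − 16·21] + [16·(-16) − 13·16]| = 1798, so the area is 899.
Summing gcd(|Δx|,|Δy|) over the edges gives the boundary count: gcd(31,12) + gcd(4,25) + gcd(30,5) + gcd(3,32) = 1+1+5+1 = 8.
By Pick's theorem I = A − B/2 + 1 = 899 − 8/2 + 1 = 896.

896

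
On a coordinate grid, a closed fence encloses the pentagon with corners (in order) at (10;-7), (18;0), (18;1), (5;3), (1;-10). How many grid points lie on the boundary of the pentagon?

7

The number of boundary lattice points is Σ gcd(|Δx|,|Δy|) = gcd(8,7) + gcd(0,1) + gcd(13,2) + gcd(4,13) + gcd(9,3) = 1+1+1+1+3 = 7.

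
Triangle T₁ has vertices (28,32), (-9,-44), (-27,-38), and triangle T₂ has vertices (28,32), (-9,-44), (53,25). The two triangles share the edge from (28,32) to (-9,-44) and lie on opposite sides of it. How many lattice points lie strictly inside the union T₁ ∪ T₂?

1869

The union is the simple quadrilateral with vertices (28,32), (-27,-38), (-9,-44), (53,25) in order.
Using the shoelace formula, 2A = |[28·(-38) − (-27)·32] + [(-27)·(-44) − (-9)·(-38)] + [(-9)·25 − 53·(-44)] + [53·32 − 28·25]| = 3749, so the area is 3749/2.
Along each edge there are gcd(|Δx|,|Δy|)+1 lattice points, so counting each shared vertex once the boundary has gcd(55,70) + gcd(18,6) + gcd(62,69) + gcd(25,7) = 5+6+1+1 = 13.
By Pick's theorem I = A − B/2 + 1 = 3749/2 − 13/2 + 1 = 1869.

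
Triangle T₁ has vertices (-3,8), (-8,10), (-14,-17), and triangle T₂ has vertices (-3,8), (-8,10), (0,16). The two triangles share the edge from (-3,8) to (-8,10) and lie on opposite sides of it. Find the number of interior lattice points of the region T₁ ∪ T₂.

94

The union is the simple quadrilateral with vertices (-3,8), (-14,-17), (-8,10), (0,16) in order.
The shoelace formula gives twice the area as |[(-3)·(-17) − (-14)·8] + [(-14)·10 − (-8)·(-17)] + [(-8)·16 − 0·10] + [0·8 − (-3)·16]| = 193, so the area is 193/2.
Along each edge there are gcd(|Δx|,|Δy|)+1 lattice points, so counting each shared vertex once the boundary has gcd(11,25) + gcd(6,27) + gcd(8,6) + gcd(3,8) = 1+3+2+1 = 7.
By Pick's theorem I = A − B/2 + 1 = 193/2 − 7/2 + 1 = 94.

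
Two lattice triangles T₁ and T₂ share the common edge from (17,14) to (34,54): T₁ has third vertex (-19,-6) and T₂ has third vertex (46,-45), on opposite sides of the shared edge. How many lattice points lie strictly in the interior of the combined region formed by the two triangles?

1628

The union is the simple quadrilateral with vertices (17,14), (-19,-6), (34,54), (46,-45) in order.
By the shoelace formula, twice the signed area is |[17·(-6) − (-19)·14] + [(-19)·54 − 34·(-6)] + [34·(-45) − 46·54] + [46·14 − 17·(-45)]| = 3263, so the area is 3263/2.
Along each edge there are gcd(|Δx|,|Δy|)+1 lattice points, so counting each shared vertex once the boundary has gcd(36,20) + gcd(53,60) + gcd(12,99) + gcd(29,59) = 4+1+3+1 = 9.
By Pick's theorem I = A − B/2 + 1 = 3263/2 − 9/2 + 1 = 1628.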